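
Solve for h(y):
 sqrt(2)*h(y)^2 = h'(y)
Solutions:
 h(y) = -1/(C1 + sqrt(2)*y)


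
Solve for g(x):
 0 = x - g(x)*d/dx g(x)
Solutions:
 g(x) = -sqrt(C1 + x^2)
 g(x) = sqrt(C1 + x^2)


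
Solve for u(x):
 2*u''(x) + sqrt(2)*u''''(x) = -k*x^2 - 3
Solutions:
 u(x) = C1 + C2*x + C3*sin(2^(1/4)*x) + C4*cos(2^(1/4)*x) - k*x^4/24 + x^2*(sqrt(2)*k - 3)/4


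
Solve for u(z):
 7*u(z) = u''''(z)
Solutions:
 u(z) = C1*exp(-7^(1/4)*z) + C2*exp(7^(1/4)*z) + C3*sin(7^(1/4)*z) + C4*cos(7^(1/4)*z)


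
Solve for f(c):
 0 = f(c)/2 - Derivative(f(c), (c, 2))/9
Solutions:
 f(c) = C1*exp(-3*sqrt(2)*c/2) + C2*exp(3*sqrt(2)*c/2)


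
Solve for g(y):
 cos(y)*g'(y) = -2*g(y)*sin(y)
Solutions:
 g(y) = C1*cos(y)^2


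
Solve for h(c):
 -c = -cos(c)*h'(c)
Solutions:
 h(c) = C1 + Integral(c/cos(c), c)


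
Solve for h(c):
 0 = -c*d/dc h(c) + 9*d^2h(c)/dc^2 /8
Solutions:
 h(c) = C1 + C2*erfi(2*c/3)


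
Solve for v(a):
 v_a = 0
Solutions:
 v(a) = C1


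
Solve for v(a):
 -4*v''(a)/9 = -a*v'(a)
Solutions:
 v(a) = C1 + C2*erfi(3*sqrt(2)*a/4)


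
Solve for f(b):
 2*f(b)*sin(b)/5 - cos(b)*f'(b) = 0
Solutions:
 f(b) = C1/cos(b)^(2/5)


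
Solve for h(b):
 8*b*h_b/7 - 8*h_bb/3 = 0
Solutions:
 h(b) = C1 + C2*erfi(sqrt(42)*b/14)


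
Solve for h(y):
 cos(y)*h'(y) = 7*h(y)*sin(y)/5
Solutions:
 h(y) = C1/cos(y)^(7/5)


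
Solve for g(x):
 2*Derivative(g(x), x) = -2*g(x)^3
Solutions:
 g(x) = -sqrt(2)*sqrt(-1/(C1 - x))/2
 g(x) = sqrt(2)*sqrt(-1/(C1 - x))/2


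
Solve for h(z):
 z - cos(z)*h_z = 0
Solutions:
 h(z) = C1 + Integral(z/cos(z), z)


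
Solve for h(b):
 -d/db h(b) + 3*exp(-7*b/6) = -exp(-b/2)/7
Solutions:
 h(b) = C1 - 2*exp(-b/2)/7 - 18*exp(-7*b/6)/7


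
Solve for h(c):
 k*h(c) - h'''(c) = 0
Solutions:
 h(c) = C1*exp(c*k^(1/3)) + C2*exp(c*k^(1/3)*(-1 + sqrt(3)*I)/2) + C3*exp(-c*k^(1/3)*(1 + sqrt(3)*I)/2)


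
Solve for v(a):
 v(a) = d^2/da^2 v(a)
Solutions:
 v(a) = C1*exp(-a) + C2*exp(a)


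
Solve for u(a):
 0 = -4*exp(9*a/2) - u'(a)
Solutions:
 u(a) = C1 - 8*exp(9*a/2)/9


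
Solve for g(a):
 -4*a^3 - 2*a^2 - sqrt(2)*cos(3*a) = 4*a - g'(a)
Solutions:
 g(a) = C1 + a^4 + 2*a^3/3 + 2*a^2 + sqrt(2)*sin(3*a)/3


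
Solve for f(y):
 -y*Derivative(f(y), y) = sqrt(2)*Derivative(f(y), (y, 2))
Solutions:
 f(y) = C1 + C2*erf(2^(1/4)*y/2)


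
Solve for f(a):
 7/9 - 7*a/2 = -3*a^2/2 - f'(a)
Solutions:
 f(a) = C1 - a^3/2 + 7*a^2/4 - 7*a/9


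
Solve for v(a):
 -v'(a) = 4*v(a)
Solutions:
 v(a) = C1*exp(-4*a)


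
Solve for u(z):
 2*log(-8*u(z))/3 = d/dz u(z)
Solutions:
 -3*Integral(1/(log(-_y) + 3*log(2)), (_y, u(z)))/2 = C1 - z


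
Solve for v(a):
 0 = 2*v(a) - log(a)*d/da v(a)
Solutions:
 v(a) = C1*exp(2*li(a))


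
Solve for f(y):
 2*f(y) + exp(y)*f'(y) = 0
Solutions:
 f(y) = C1*exp(2*exp(-y))


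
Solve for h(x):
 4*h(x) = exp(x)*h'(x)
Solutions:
 h(x) = C1*exp(-4*exp(-x))


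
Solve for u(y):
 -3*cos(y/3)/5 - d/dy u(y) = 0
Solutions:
 u(y) = C1 - 9*sin(y/3)/5


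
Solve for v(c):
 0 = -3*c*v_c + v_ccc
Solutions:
 v(c) = C1 + Integral(C2*airyai(3^(1/3)*c) + C3*airybi(3^(1/3)*c), c)


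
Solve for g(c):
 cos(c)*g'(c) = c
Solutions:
 g(c) = C1 + Integral(c/cos(c), c)


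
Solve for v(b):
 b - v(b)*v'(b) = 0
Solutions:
 v(b) = -sqrt(C1 + b^2)
 v(b) = sqrt(C1 + b^2)


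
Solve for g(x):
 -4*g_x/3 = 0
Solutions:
 g(x) = C1


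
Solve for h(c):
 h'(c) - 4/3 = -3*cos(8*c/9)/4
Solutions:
 h(c) = C1 + 4*c/3 - 27*sin(8*c/9)/32


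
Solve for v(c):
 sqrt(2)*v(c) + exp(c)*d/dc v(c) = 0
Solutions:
 v(c) = C1*exp(sqrt(2)*exp(-c))


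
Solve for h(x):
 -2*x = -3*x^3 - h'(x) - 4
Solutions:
 h(x) = C1 - 3*x^4/4 + x^2 - 4*x


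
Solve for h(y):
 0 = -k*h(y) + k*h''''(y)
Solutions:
 h(y) = C1*exp(-y) + C2*exp(y) + C3*sin(y) + C4*cos(y)


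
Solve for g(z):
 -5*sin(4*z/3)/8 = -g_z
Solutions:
 g(z) = C1 - 15*cos(4*z/3)/32


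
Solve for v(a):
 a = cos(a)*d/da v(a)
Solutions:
 v(a) = C1 + Integral(a/cos(a), a)


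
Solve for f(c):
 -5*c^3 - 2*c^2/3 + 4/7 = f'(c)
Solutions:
 f(c) = C1 - 5*c^4/4 - 2*c^3/9 + 4*c/7


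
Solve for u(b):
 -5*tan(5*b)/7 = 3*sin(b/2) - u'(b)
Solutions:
 u(b) = C1 - log(cos(5*b))/7 - 6*cos(b/2)


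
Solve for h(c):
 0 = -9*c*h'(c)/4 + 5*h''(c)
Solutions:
 h(c) = C1 + C2*erfi(3*sqrt(10)*c/20)


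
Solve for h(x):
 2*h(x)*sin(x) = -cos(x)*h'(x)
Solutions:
 h(x) = C1*cos(x)^2


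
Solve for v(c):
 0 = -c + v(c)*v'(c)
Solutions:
 v(c) = -sqrt(C1 + c^2)
 v(c) = sqrt(C1 + c^2)


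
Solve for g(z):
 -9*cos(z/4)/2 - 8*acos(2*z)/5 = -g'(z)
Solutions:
 g(z) = C1 + 8*z*acos(2*z)/5 - 4*sqrt(1 - 4*z^2)/5 + 18*sin(z/4)


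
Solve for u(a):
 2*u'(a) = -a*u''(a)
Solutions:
 u(a) = C1 + C2/a


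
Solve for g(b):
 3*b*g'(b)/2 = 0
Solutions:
 g(b) = C1


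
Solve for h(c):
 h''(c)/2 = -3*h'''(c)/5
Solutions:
 h(c) = C1 + C2*c + C3*exp(-5*c/6)


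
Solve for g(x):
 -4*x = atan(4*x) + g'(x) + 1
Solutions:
 g(x) = C1 - 2*x^2 - x*atan(4*x) - x + log(16*x^2 + 1)/8


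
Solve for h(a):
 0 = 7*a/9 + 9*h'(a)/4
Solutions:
 h(a) = C1 - 14*a^2/81


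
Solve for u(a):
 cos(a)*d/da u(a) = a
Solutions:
 u(a) = C1 + Integral(a/cos(a), a)


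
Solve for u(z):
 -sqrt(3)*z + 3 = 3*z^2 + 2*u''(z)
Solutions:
 u(z) = C1 + C2*z - z^4/8 - sqrt(3)*z^3/12 + 3*z^2/4


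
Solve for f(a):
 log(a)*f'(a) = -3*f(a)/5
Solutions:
 f(a) = C1*exp(-3*li(a)/5)


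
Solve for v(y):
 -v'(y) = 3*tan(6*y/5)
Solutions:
 v(y) = C1 + 5*log(cos(6*y/5))/2


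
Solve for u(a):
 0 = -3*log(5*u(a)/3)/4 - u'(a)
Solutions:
 -4*Integral(1/(-log(_y) - log(5) + log(3)), (_y, u(a)))/3 = C1 - a


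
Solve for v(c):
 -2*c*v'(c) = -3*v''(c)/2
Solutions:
 v(c) = C1 + C2*erfi(sqrt(6)*c/3)


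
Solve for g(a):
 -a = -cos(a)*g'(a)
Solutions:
 g(a) = C1 + Integral(a/cos(a), a)


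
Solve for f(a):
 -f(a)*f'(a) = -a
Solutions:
 f(a) = -sqrt(C1 + a^2)
 f(a) = sqrt(C1 + a^2)


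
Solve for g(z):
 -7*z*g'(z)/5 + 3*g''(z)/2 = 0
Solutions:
 g(z) = C1 + C2*erfi(sqrt(105)*z/15)


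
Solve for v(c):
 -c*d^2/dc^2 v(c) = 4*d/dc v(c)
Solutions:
 v(c) = C1 + C2/c^3


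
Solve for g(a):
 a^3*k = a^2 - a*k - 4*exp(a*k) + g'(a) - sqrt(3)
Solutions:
 g(a) = C1 + a^4*k/4 - a^3/3 + a^2*k/2 + sqrt(3)*a + 4*exp(a*k)/k


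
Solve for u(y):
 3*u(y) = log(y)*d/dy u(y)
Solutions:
 u(y) = C1*exp(3*li(y))


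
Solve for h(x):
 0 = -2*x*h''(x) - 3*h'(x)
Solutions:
 h(x) = C1 + C2/sqrt(x)


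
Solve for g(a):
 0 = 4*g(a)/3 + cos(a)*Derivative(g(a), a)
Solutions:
 g(a) = C1*(sin(a) - 1)^(2/3)/(sin(a) + 1)^(2/3)


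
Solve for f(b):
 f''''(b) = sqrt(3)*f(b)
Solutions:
 f(b) = C1*exp(-3^(1/8)*b) + C2*exp(3^(1/8)*b) + C3*sin(3^(1/8)*b) + C4*cos(3^(1/8)*b)


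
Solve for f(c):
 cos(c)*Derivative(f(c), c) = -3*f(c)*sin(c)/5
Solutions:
 f(c) = C1*cos(c)^(3/5)


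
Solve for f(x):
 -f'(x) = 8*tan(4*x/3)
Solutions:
 f(x) = C1 + 6*log(cos(4*x/3))


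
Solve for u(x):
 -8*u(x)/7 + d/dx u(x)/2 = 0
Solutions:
 u(x) = C1*exp(16*x/7)


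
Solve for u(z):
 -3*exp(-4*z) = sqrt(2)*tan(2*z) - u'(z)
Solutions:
 u(z) = C1 + sqrt(2)*log(tan(2*z)^2 + 1)/4 - 3*exp(-4*z)/4


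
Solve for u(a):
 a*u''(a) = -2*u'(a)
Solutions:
 u(a) = C1 + C2/a


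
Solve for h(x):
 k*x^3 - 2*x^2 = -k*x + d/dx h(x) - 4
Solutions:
 h(x) = C1 + k*x^4/4 + k*x^2/2 - 2*x^3/3 + 4*x


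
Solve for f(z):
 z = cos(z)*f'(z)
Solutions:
 f(z) = C1 + Integral(z/cos(z), z)


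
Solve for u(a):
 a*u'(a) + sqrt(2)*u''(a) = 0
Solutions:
 u(a) = C1 + C2*erf(2^(1/4)*a/2)


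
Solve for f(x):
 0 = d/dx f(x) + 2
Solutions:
 f(x) = C1 - 2*x


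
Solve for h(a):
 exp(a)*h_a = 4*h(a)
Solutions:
 h(a) = C1*exp(-4*exp(-a))


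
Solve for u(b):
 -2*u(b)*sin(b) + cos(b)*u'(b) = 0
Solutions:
 u(b) = C1/cos(b)^2


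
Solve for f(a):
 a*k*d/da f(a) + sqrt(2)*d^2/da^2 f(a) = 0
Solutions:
 f(a) = Piecewise((-2^(3/4)*sqrt(pi)*C1*erf(2^(1/4)*a*sqrt(k)/2)/(2*sqrt(k)) - C2, (k > 0) | (k < 0)), (-C1*a - C2, True))


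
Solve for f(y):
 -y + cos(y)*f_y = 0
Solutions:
 f(y) = C1 + Integral(y/cos(y), y)


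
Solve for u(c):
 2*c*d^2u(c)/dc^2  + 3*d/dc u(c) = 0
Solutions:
 u(c) = C1 + C2/sqrt(c)


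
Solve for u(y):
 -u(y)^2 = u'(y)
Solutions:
 u(y) = 1/(C1 + y)


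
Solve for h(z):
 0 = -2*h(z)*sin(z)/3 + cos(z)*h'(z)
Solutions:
 h(z) = C1/cos(z)^(2/3)


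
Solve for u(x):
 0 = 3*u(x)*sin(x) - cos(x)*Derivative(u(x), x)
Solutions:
 u(x) = C1/cos(x)^3


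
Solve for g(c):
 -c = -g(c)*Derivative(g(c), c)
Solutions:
 g(c) = -sqrt(C1 + c^2)
 g(c) = sqrt(C1 + c^2)


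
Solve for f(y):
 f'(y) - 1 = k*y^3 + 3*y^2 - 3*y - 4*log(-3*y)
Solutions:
 f(y) = C1 + k*y^4/4 + y^3 - 3*y^2/2 - 4*y*log(-y) + y*(5 - 4*log(3))


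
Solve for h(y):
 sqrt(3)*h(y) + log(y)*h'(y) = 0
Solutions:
 h(y) = C1*exp(-sqrt(3)*li(y))


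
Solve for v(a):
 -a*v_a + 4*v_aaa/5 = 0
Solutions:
 v(a) = C1 + Integral(C2*airyai(10^(1/3)*a/2) + C3*airybi(10^(1/3)*a/2), a)


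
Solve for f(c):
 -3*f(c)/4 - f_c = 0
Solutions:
 f(c) = C1*exp(-3*c/4)


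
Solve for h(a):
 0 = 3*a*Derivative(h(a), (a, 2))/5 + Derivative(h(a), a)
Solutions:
 h(a) = C1 + C2/a^(2/3)


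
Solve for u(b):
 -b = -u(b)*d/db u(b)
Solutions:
 u(b) = -sqrt(C1 + b^2)
 u(b) = sqrt(C1 + b^2)


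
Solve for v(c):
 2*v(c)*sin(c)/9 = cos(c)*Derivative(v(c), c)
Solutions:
 v(c) = C1/cos(c)^(2/9)


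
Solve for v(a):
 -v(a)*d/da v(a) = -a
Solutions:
 v(a) = -sqrt(C1 + a^2)
 v(a) = sqrt(C1 + a^2)


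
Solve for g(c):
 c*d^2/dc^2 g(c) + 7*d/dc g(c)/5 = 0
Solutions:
 g(c) = C1 + C2/c^(2/5)


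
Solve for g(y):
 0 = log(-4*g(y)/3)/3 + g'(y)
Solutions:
 3*Integral(1/(log(-_y) - log(3) + 2*log(2)), (_y, g(y))) = C1 - y


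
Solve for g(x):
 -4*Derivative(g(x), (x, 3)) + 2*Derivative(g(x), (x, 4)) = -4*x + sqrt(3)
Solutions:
 g(x) = C1 + C2*x + C3*x^2 + C4*exp(2*x) + x^4/24 + x^3*(2 - sqrt(3))/24


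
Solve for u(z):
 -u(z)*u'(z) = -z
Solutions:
 u(z) = -sqrt(C1 + z^2)
 u(z) = sqrt(C1 + z^2)


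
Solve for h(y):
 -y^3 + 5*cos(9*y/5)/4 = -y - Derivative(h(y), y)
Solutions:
 h(y) = C1 + y^4/4 - y^2/2 - 25*sin(9*y/5)/36


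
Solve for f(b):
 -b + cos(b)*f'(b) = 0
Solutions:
 f(b) = C1 + Integral(b/cos(b), b)


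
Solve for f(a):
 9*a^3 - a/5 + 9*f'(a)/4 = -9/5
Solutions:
 f(a) = C1 - a^4 + 2*a^2/45 - 4*a/5


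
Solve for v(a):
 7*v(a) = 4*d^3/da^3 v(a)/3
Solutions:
 v(a) = C3*exp(42^(1/3)*a/2) + (C1*sin(14^(1/3)*3^(5/6)*a/4) + C2*cos(14^(1/3)*3^(5/6)*a/4))*exp(-42^(1/3)*a/4)


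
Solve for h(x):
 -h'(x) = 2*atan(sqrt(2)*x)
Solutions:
 h(x) = C1 - 2*x*atan(sqrt(2)*x) + sqrt(2)*log(2*x^2 + 1)/2


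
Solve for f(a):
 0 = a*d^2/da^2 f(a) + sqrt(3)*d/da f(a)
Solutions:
 f(a) = C1 + C2*a^(1 - sqrt(3))


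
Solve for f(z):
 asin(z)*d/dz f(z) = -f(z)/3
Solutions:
 f(z) = C1*exp(-Integral(1/asin(z), z)/3)


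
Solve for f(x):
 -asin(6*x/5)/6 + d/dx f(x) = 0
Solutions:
 f(x) = C1 + x*asin(6*x/5)/6 + sqrt(25 - 36*x^2)/36


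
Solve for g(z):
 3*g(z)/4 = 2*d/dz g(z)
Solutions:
 g(z) = C1*exp(3*z/8)


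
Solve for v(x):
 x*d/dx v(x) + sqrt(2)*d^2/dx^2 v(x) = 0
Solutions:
 v(x) = C1 + C2*erf(2^(1/4)*x/2)


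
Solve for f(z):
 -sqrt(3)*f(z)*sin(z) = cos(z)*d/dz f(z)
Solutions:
 f(z) = C1*cos(z)^(sqrt(3))


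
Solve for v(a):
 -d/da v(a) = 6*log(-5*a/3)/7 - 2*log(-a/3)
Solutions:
 v(a) = C1 + 8*a*log(-a)/7 + a*(-log(46875)/7 - 8/7 - log(3))


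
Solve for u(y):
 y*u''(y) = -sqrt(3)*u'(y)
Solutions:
 u(y) = C1 + C2*y^(1 - sqrt(3))


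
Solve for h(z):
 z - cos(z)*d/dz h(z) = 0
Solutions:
 h(z) = C1 + Integral(z/cos(z), z)


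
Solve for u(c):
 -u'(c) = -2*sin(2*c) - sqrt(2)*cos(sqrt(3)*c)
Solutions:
 u(c) = C1 + sqrt(6)*sin(sqrt(3)*c)/3 - cos(2*c)


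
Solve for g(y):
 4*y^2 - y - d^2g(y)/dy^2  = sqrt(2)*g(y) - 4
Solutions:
 g(y) = C1*sin(2^(1/4)*y) + C2*cos(2^(1/4)*y) + 2*sqrt(2)*y^2 - sqrt(2)*y/2 - 4 + 2*sqrt(2)


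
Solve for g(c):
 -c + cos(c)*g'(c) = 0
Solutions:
 g(c) = C1 + Integral(c/cos(c), c)


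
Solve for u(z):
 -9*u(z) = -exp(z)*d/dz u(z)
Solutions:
 u(z) = C1*exp(-9*exp(-z))


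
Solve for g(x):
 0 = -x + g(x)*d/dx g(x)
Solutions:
 g(x) = -sqrt(C1 + x^2)
 g(x) = sqrt(C1 + x^2)


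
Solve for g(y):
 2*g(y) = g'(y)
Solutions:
 g(y) = C1*exp(2*y)


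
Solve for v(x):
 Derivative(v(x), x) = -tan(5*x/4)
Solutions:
 v(x) = C1 + 4*log(cos(5*x/4))/5


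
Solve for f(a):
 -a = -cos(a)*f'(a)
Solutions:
 f(a) = C1 + Integral(a/cos(a), a)


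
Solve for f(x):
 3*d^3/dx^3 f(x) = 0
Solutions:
 f(x) = C1 + C2*x + C3*x^2


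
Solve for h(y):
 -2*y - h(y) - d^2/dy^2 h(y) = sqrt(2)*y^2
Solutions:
 h(y) = C1*sin(y) + C2*cos(y) - sqrt(2)*y^2 - 2*y + 2*sqrt(2)


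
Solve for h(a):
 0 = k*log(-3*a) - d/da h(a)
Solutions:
 h(a) = C1 + a*k*log(-a) + a*k*(-1 + log(3))


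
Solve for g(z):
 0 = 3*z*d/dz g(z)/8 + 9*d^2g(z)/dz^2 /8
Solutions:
 g(z) = C1 + C2*erf(sqrt(6)*z/6)


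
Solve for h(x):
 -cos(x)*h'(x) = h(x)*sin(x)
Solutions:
 h(x) = C1*cos(x)


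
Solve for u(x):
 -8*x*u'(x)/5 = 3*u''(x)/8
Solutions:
 u(x) = C1 + C2*erf(4*sqrt(30)*x/15)


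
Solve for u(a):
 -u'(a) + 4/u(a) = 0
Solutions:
 u(a) = -sqrt(C1 + 8*a)
 u(a) = sqrt(C1 + 8*a)


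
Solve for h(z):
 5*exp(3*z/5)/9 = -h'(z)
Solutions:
 h(z) = C1 - 25*exp(3*z/5)/27


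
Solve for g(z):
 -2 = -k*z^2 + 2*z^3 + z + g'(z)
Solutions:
 g(z) = C1 + k*z^3/3 - z^4/2 - z^2/2 - 2*z


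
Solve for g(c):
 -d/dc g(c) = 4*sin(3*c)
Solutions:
 g(c) = C1 + 4*cos(3*c)/3


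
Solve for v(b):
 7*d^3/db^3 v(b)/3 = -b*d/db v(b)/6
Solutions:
 v(b) = C1 + Integral(C2*airyai(-14^(2/3)*b/14) + C3*airybi(-14^(2/3)*b/14), b)


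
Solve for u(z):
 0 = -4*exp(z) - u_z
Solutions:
 u(z) = C1 - 4*exp(z)


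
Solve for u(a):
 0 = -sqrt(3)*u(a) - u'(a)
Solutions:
 u(a) = C1*exp(-sqrt(3)*a)


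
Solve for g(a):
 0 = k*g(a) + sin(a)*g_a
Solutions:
 g(a) = C1*exp(k*(-log(cos(a) - 1) + log(cos(a) + 1))/2)


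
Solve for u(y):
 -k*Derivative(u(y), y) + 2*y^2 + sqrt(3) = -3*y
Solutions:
 u(y) = C1 + 2*y^3/(3*k) + 3*y^2/(2*k) + sqrt(3)*y/k


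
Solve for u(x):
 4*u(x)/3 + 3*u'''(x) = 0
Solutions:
 u(x) = C3*exp(-2^(2/3)*3^(1/3)*x/3) + (C1*sin(2^(2/3)*3^(5/6)*x/6) + C2*cos(2^(2/3)*3^(5/6)*x/6))*exp(2^(2/3)*3^(1/3)*x/6)


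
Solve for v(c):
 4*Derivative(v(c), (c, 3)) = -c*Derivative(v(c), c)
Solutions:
 v(c) = C1 + Integral(C2*airyai(-2^(1/3)*c/2) + C3*airybi(-2^(1/3)*c/2), c)


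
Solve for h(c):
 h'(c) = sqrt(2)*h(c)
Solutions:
 h(c) = C1*exp(sqrt(2)*c)


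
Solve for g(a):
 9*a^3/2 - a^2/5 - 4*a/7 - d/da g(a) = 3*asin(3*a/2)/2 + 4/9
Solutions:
 g(a) = C1 + 9*a^4/8 - a^3/15 - 2*a^2/7 - 3*a*asin(3*a/2)/2 - 4*a/9 - sqrt(4 - 9*a^2)/2


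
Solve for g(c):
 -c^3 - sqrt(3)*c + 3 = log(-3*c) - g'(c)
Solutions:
 g(c) = C1 + c^4/4 + sqrt(3)*c^2/2 + c*log(-c) + c*(-4 + log(3))


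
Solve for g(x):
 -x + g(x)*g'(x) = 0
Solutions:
 g(x) = -sqrt(C1 + x^2)
 g(x) = sqrt(C1 + x^2)


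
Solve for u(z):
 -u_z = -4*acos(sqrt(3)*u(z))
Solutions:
 Integral(1/acos(sqrt(3)*_y), (_y, u(z))) = C1 + 4*z


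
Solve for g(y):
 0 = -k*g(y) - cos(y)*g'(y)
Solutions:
 g(y) = C1*exp(k*(log(sin(y) - 1) - log(sin(y) + 1))/2)


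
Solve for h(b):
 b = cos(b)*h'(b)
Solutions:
 h(b) = C1 + Integral(b/cos(b), b)


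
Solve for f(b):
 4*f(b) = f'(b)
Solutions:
 f(b) = C1*exp(4*b)


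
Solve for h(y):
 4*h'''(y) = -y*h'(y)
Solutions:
 h(y) = C1 + Integral(C2*airyai(-2^(1/3)*y/2) + C3*airybi(-2^(1/3)*y/2), y)


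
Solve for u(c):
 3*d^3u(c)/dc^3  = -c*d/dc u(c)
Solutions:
 u(c) = C1 + Integral(C2*airyai(-3^(2/3)*c/3) + C3*airybi(-3^(2/3)*c/3), c)


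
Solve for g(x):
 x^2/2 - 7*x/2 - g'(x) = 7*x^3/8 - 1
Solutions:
 g(x) = C1 - 7*x^4/32 + x^3/6 - 7*x^2/4 + x


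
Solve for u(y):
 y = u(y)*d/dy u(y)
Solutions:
 u(y) = -sqrt(C1 + y^2)
 u(y) = sqrt(C1 + y^2)


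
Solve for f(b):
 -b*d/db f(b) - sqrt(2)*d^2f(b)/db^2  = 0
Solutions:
 f(b) = C1 + C2*erf(2^(1/4)*b/2)


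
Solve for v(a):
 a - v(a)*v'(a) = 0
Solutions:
 v(a) = -sqrt(C1 + a^2)
 v(a) = sqrt(C1 + a^2)


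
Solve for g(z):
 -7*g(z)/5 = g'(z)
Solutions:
 g(z) = C1*exp(-7*z/5)


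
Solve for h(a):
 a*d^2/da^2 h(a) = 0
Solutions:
 h(a) = C1 + C2*a


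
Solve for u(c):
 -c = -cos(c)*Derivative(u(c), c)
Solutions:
 u(c) = C1 + Integral(c/cos(c), c)


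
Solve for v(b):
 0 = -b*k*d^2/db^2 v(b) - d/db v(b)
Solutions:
 v(b) = C1 + b^(((re(k) - 1)*re(k) + im(k)^2)/(re(k)^2 + im(k)^2))*(C2*sin(log(b)*Abs(im(k))/(re(k)^2 + im(k)^2)) + C3*cos(log(b)*im(k)/(re(k)^2 + im(k)^2)))


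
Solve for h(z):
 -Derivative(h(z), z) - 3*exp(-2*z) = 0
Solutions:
 h(z) = C1 + 3*exp(-2*z)/2


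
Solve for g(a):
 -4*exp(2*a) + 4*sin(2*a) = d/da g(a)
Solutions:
 g(a) = C1 - 2*exp(2*a) - 2*cos(2*a)


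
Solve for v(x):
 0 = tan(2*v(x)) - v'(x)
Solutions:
 v(x) = -asin(C1*exp(2*x))/2 + pi/2
 v(x) = asin(C1*exp(2*x))/2


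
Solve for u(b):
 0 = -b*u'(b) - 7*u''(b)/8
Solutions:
 u(b) = C1 + C2*erf(2*sqrt(7)*b/7)


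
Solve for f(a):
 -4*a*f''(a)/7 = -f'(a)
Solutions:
 f(a) = C1 + C2*a^(11/4)


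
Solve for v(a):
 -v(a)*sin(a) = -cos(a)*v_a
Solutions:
 v(a) = C1/cos(a)


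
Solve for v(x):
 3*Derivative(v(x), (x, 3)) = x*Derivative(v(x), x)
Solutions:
 v(x) = C1 + Integral(C2*airyai(3^(2/3)*x/3) + C3*airybi(3^(2/3)*x/3), x)


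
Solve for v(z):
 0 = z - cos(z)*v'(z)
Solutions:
 v(z) = C1 + Integral(z/cos(z), z)


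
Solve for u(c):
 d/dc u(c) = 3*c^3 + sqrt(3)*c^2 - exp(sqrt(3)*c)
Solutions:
 u(c) = C1 + 3*c^4/4 + sqrt(3)*c^3/3 - sqrt(3)*exp(sqrt(3)*c)/3


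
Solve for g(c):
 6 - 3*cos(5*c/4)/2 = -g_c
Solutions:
 g(c) = C1 - 6*c + 6*sin(5*c/4)/5


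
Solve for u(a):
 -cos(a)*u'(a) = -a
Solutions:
 u(a) = C1 + Integral(a/cos(a), a)


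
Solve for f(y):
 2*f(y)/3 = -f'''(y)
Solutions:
 f(y) = C3*exp(-2^(1/3)*3^(2/3)*y/3) + (C1*sin(2^(1/3)*3^(1/6)*y/2) + C2*cos(2^(1/3)*3^(1/6)*y/2))*exp(2^(1/3)*3^(2/3)*y/6)


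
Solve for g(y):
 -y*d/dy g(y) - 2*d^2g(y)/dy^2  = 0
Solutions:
 g(y) = C1 + C2*erf(y/2)


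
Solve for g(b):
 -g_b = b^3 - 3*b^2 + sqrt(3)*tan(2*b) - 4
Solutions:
 g(b) = C1 - b^4/4 + b^3 + 4*b + sqrt(3)*log(cos(2*b))/2


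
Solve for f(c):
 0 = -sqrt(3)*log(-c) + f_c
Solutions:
 f(c) = C1 + sqrt(3)*c*log(-c) - sqrt(3)*c


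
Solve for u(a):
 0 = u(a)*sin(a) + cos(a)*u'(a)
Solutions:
 u(a) = C1*cos(a)


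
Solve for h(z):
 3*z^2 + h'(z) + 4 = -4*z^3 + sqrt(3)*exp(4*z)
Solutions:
 h(z) = C1 - z^4 - z^3 - 4*z + sqrt(3)*exp(4*z)/4


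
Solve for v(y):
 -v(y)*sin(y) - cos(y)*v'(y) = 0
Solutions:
 v(y) = C1*cos(y)


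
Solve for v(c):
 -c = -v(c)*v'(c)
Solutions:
 v(c) = -sqrt(C1 + c^2)
 v(c) = sqrt(C1 + c^2)


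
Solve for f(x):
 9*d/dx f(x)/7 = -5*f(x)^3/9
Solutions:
 f(x) = -9*sqrt(2)*sqrt(-1/(C1 - 35*x))/2
 f(x) = 9*sqrt(2)*sqrt(-1/(C1 - 35*x))/2


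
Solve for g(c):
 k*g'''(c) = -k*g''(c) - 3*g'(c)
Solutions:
 g(c) = C1 + C2*exp(c*(-1 + sqrt(k*(k - 12))/k)/2) + C3*exp(-c*(1 + sqrt(k*(k - 12))/k)/2)


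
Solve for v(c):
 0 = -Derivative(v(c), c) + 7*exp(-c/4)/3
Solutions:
 v(c) = C1 - 28*exp(-c/4)/3


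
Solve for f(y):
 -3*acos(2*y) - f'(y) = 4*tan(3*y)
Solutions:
 f(y) = C1 - 3*y*acos(2*y) + 3*sqrt(1 - 4*y^2)/2 + 4*log(cos(3*y))/3


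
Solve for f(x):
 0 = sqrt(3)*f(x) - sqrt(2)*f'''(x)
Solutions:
 f(x) = C3*exp(2^(5/6)*3^(1/6)*x/2) + (C1*sin(2^(5/6)*3^(2/3)*x/4) + C2*cos(2^(5/6)*3^(2/3)*x/4))*exp(-2^(5/6)*3^(1/6)*x/4)


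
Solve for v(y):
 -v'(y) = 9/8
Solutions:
 v(y) = C1 - 9*y/8


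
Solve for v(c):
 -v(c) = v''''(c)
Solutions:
 v(c) = (C1*sin(sqrt(2)*c/2) + C2*cos(sqrt(2)*c/2))*exp(-sqrt(2)*c/2) + (C3*sin(sqrt(2)*c/2) + C4*cos(sqrt(2)*c/2))*exp(sqrt(2)*c/2)


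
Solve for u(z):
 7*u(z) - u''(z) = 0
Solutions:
 u(z) = C1*exp(-sqrt(7)*z) + C2*exp(sqrt(7)*z)


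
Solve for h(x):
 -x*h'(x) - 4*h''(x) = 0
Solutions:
 h(x) = C1 + C2*erf(sqrt(2)*x/4)


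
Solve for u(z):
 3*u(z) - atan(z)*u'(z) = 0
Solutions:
 u(z) = C1*exp(3*Integral(1/atan(z), z))


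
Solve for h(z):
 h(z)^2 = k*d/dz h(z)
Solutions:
 h(z) = -k/(C1*k + z)


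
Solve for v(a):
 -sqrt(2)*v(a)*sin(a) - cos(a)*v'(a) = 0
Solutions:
 v(a) = C1*cos(a)^(sqrt(2))


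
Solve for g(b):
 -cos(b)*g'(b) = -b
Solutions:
 g(b) = C1 + Integral(b/cos(b), b)


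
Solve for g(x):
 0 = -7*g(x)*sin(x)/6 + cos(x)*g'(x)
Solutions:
 g(x) = C1/cos(x)^(7/6)


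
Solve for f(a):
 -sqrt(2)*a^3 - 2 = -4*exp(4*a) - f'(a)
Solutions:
 f(a) = C1 + sqrt(2)*a^4/4 + 2*a - exp(4*a)


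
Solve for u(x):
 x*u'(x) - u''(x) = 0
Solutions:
 u(x) = C1 + C2*erfi(sqrt(2)*x/2)


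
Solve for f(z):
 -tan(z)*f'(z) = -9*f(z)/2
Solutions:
 f(z) = C1*sin(z)^(9/2)


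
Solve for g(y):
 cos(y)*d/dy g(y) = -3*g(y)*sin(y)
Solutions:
 g(y) = C1*cos(y)^3


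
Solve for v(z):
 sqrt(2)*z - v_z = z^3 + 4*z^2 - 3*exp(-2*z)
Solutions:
 v(z) = C1 - z^4/4 - 4*z^3/3 + sqrt(2)*z^2/2 - 3*exp(-2*z)/2


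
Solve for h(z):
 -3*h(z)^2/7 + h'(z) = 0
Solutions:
 h(z) = -7/(C1 + 3*z)


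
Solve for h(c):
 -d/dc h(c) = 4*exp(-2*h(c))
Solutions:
 h(c) = log(-sqrt(C1 - 8*c))
 h(c) = log(C1 - 8*c)/2


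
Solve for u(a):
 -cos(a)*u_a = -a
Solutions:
 u(a) = C1 + Integral(a/cos(a), a)


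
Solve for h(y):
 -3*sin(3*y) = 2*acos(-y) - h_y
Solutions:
 h(y) = C1 + 2*y*acos(-y) + 2*sqrt(1 - y^2) - cos(3*y)


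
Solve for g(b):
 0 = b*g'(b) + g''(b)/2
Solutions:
 g(b) = C1 + C2*erf(b)


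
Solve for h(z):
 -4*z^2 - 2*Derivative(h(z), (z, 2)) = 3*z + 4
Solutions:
 h(z) = C1 + C2*z - z^4/6 - z^3/4 - z^2


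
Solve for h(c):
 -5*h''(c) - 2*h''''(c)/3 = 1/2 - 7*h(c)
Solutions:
 h(c) = C1*exp(-c*sqrt(-15 + sqrt(393))/2) + C2*exp(c*sqrt(-15 + sqrt(393))/2) + C3*sin(c*sqrt(15 + sqrt(393))/2) + C4*cos(c*sqrt(15 + sqrt(393))/2) + 1/14


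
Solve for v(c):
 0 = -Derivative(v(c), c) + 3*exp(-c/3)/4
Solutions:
 v(c) = C1 - 9*exp(-c/3)/4


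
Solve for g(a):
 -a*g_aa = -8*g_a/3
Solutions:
 g(a) = C1 + C2*a^(11/3)


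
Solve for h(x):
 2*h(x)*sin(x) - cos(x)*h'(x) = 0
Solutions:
 h(x) = C1/cos(x)^2


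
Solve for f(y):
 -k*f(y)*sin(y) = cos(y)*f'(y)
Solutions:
 f(y) = C1*exp(k*log(cos(y)))


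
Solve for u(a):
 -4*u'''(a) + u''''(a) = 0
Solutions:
 u(a) = C1 + C2*a + C3*a^2 + C4*exp(4*a)


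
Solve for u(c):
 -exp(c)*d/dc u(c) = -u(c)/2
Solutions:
 u(c) = C1*exp(-exp(-c)/2)


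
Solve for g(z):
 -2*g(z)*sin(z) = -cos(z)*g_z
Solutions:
 g(z) = C1/cos(z)^2


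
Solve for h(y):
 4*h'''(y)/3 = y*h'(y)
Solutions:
 h(y) = C1 + Integral(C2*airyai(6^(1/3)*y/2) + C3*airybi(6^(1/3)*y/2), y)


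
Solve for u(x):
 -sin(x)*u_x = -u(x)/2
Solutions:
 u(x) = C1*(cos(x) - 1)^(1/4)/(cos(x) + 1)^(1/4)


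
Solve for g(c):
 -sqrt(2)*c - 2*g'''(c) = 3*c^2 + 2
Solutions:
 g(c) = C1 + C2*c + C3*c^2 - c^5/40 - sqrt(2)*c^4/48 - c^3/6


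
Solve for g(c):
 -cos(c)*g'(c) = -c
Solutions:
 g(c) = C1 + Integral(c/cos(c), c)


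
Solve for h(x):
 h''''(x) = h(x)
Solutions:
 h(x) = C1*exp(-x) + C2*exp(x) + C3*sin(x) + C4*cos(x)


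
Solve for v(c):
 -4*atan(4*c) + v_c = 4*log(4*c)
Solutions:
 v(c) = C1 + 4*c*log(c) + 4*c*atan(4*c) - 4*c + 8*c*log(2) - log(16*c^2 + 1)/2


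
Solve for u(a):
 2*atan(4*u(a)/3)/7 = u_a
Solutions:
 Integral(1/atan(4*_y/3), (_y, u(a))) = C1 + 2*a/7


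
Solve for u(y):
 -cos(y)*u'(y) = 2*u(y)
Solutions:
 u(y) = C1*(sin(y) - 1)/(sin(y) + 1)


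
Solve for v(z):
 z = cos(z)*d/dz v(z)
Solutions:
 v(z) = C1 + Integral(z/cos(z), z)


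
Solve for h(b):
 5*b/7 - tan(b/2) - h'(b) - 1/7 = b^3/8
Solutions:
 h(b) = C1 - b^4/32 + 5*b^2/14 - b/7 + 2*log(cos(b/2))


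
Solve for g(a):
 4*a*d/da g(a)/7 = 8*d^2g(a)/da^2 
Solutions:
 g(a) = C1 + C2*erfi(sqrt(7)*a/14)


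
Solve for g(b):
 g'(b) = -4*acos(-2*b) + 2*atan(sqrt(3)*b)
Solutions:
 g(b) = C1 - 4*b*acos(-2*b) + 2*b*atan(sqrt(3)*b) - 2*sqrt(1 - 4*b^2) - sqrt(3)*log(3*b^2 + 1)/3


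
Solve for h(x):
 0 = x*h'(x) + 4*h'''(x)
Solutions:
 h(x) = C1 + Integral(C2*airyai(-2^(1/3)*x/2) + C3*airybi(-2^(1/3)*x/2), x)


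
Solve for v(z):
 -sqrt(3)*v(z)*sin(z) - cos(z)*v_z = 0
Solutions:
 v(z) = C1*cos(z)^(sqrt(3))


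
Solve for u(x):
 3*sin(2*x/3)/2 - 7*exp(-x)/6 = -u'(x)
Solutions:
 u(x) = C1 + 9*cos(2*x/3)/4 - 7*exp(-x)/6


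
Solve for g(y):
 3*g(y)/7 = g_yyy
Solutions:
 g(y) = C3*exp(3^(1/3)*7^(2/3)*y/7) + (C1*sin(3^(5/6)*7^(2/3)*y/14) + C2*cos(3^(5/6)*7^(2/3)*y/14))*exp(-3^(1/3)*7^(2/3)*y/14)


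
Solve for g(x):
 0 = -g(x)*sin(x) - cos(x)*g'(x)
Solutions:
 g(x) = C1*cos(x)


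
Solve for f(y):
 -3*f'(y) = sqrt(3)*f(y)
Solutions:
 f(y) = C1*exp(-sqrt(3)*y/3)


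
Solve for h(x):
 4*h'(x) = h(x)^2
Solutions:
 h(x) = -4/(C1 + x)


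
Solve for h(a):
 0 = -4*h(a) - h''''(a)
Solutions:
 h(a) = (C1*sin(a) + C2*cos(a))*exp(-a) + (C3*sin(a) + C4*cos(a))*exp(a)


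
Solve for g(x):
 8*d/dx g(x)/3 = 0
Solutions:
 g(x) = C1


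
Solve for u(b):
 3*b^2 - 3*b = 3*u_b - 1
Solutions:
 u(b) = C1 + b^3/3 - b^2/2 + b/3


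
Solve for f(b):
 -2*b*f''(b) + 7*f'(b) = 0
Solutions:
 f(b) = C1 + C2*b^(9/2)


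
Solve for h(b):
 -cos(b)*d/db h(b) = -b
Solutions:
 h(b) = C1 + Integral(b/cos(b), b)


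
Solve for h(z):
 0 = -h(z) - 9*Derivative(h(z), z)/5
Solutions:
 h(z) = C1*exp(-5*z/9)


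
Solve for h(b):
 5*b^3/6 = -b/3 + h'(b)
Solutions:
 h(b) = C1 + 5*b^4/24 + b^2/6


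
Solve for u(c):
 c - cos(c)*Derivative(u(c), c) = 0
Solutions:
 u(c) = C1 + Integral(c/cos(c), c)


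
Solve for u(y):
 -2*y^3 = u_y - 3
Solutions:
 u(y) = C1 - y^4/2 + 3*y


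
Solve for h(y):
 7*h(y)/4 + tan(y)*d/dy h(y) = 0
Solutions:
 h(y) = C1/sin(y)^(7/4)


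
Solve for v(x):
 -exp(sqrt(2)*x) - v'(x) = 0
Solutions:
 v(x) = C1 - sqrt(2)*exp(sqrt(2)*x)/2


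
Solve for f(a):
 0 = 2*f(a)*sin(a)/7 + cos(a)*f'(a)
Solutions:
 f(a) = C1*cos(a)^(2/7)


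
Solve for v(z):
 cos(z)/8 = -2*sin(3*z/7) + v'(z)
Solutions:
 v(z) = C1 + sin(z)/8 - 14*cos(3*z/7)/3


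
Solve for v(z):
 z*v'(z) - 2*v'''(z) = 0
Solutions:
 v(z) = C1 + Integral(C2*airyai(2^(2/3)*z/2) + C3*airybi(2^(2/3)*z/2), z)


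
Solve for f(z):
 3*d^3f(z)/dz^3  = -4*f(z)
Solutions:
 f(z) = C3*exp(-6^(2/3)*z/3) + (C1*sin(2^(2/3)*3^(1/6)*z/2) + C2*cos(2^(2/3)*3^(1/6)*z/2))*exp(6^(2/3)*z/6)


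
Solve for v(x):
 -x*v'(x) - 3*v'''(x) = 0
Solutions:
 v(x) = C1 + Integral(C2*airyai(-3^(2/3)*x/3) + C3*airybi(-3^(2/3)*x/3), x)


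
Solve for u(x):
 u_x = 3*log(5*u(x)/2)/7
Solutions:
 7*Integral(1/(-log(_y) - log(5) + log(2)), (_y, u(x)))/3 = C1 - x


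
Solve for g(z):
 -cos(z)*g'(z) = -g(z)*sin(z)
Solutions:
 g(z) = C1/cos(z)


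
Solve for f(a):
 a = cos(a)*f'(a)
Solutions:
 f(a) = C1 + Integral(a/cos(a), a)


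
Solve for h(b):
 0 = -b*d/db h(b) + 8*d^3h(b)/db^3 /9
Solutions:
 h(b) = C1 + Integral(C2*airyai(3^(2/3)*b/2) + C3*airybi(3^(2/3)*b/2), b)


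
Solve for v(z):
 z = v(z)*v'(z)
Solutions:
 v(z) = -sqrt(C1 + z^2)
 v(z) = sqrt(C1 + z^2)


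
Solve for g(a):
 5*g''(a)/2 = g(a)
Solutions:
 g(a) = C1*exp(-sqrt(10)*a/5) + C2*exp(sqrt(10)*a/5)


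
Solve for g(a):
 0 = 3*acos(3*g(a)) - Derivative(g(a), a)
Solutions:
 Integral(1/acos(3*_y), (_y, g(a))) = C1 + 3*a


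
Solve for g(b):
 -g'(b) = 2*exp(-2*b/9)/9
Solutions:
 g(b) = C1 + exp(-2*b/9)


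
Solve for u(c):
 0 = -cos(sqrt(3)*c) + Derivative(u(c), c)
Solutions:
 u(c) = C1 + sqrt(3)*sin(sqrt(3)*c)/3


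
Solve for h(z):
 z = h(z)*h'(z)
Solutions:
 h(z) = -sqrt(C1 + z^2)
 h(z) = sqrt(C1 + z^2)


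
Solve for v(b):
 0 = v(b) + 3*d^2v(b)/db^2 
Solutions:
 v(b) = C1*sin(sqrt(3)*b/3) + C2*cos(sqrt(3)*b/3)


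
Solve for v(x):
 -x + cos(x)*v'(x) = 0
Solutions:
 v(x) = C1 + Integral(x/cos(x), x)


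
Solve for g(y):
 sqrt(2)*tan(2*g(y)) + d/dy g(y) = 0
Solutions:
 g(y) = -asin(C1*exp(-2*sqrt(2)*y))/2 + pi/2
 g(y) = asin(C1*exp(-2*sqrt(2)*y))/2


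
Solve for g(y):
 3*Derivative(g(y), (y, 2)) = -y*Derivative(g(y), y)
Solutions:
 g(y) = C1 + C2*erf(sqrt(6)*y/6)


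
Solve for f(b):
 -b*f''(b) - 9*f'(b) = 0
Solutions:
 f(b) = C1 + C2/b^8


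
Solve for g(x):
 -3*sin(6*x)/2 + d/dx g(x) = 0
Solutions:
 g(x) = C1 - cos(6*x)/4


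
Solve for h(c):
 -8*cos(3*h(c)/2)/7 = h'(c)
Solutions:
 8*c/7 - log(sin(3*h(c)/2) - 1)/3 + log(sin(3*h(c)/2) + 1)/3 = C1


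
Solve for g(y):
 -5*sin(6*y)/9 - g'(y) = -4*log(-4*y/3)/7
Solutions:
 g(y) = C1 + 4*y*log(-y)/7 - 4*y*log(3)/7 - 4*y/7 + 8*y*log(2)/7 + 5*cos(6*y)/54


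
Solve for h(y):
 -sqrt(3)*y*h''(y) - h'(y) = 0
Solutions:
 h(y) = C1 + C2*y^(1 - sqrt(3)/3)


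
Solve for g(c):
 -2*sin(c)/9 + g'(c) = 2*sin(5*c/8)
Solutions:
 g(c) = C1 - 16*cos(5*c/8)/5 - 2*cos(c)/9


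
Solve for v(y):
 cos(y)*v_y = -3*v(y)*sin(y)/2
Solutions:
 v(y) = C1*cos(y)^(3/2)


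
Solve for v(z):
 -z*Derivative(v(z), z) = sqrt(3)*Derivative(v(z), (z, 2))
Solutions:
 v(z) = C1 + C2*erf(sqrt(2)*3^(3/4)*z/6)


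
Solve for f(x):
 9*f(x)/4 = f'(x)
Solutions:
 f(x) = C1*exp(9*x/4)


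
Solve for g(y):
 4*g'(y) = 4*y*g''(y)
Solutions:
 g(y) = C1 + C2*y^2


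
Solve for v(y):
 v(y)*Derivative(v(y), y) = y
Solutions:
 v(y) = -sqrt(C1 + y^2)
 v(y) = sqrt(C1 + y^2)


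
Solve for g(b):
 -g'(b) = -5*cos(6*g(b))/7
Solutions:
 -5*b/7 - log(sin(6*g(b)) - 1)/12 + log(sin(6*g(b)) + 1)/12 = C1


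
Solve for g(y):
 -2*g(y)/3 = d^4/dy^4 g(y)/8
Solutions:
 g(y) = (C1*sin(sqrt(2)*3^(3/4)*y/3) + C2*cos(sqrt(2)*3^(3/4)*y/3))*exp(-sqrt(2)*3^(3/4)*y/3) + (C3*sin(sqrt(2)*3^(3/4)*y/3) + C4*cos(sqrt(2)*3^(3/4)*y/3))*exp(sqrt(2)*3^(3/4)*y/3)


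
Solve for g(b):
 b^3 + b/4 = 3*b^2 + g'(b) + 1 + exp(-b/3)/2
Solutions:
 g(b) = C1 + b^4/4 - b^3 + b^2/8 - b + 3*exp(-b/3)/2


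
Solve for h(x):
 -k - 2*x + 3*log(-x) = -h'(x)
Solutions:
 h(x) = C1 + x^2 + x*(k + 3) - 3*x*log(-x)


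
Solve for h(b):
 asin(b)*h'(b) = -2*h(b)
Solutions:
 h(b) = C1*exp(-2*Integral(1/asin(b), b))


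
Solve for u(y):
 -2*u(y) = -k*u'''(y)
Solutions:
 u(y) = C1*exp(2^(1/3)*y*(1/k)^(1/3)) + C2*exp(2^(1/3)*y*(-1 + sqrt(3)*I)*(1/k)^(1/3)/2) + C3*exp(-2^(1/3)*y*(1 + sqrt(3)*I)*(1/k)^(1/3)/2)


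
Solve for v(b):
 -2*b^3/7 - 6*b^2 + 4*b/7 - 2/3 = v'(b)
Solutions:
 v(b) = C1 - b^4/14 - 2*b^3 + 2*b^2/7 - 2*b/3


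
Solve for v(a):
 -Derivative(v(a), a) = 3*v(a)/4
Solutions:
 v(a) = C1*exp(-3*a/4)


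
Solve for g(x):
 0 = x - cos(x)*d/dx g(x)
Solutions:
 g(x) = C1 + Integral(x/cos(x), x)


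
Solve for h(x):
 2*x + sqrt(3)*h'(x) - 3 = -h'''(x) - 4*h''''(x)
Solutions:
 h(x) = C1 + C2*exp(x*(-2 + (1 + 216*sqrt(3) + sqrt(-1 + (1 + 216*sqrt(3))^2))^(-1/3) + (1 + 216*sqrt(3) + sqrt(-1 + (1 + 216*sqrt(3))^2))^(1/3))/24)*sin(sqrt(3)*x*(-(1 + 216*sqrt(3) + sqrt(-1 + (1 + 216*sqrt(3))^2))^(1/3) + (1 + 216*sqrt(3) + sqrt(-1 + (1 + 216*sqrt(3))^2))^(-1/3))/24) + C3*exp(x*(-2 + (1 + 216*sqrt(3) + sqrt(-1 + (1 + 216*sqrt(3))^2))^(-1/3) + (1 + 216*sqrt(3) + sqrt(-1 + (1 + 216*sqrt(3))^2))^(1/3))/24)*cos(sqrt(3)*x*(-(1 + 216*sqrt(3) + sqrt(-1 + (1 + 216*sqrt(3))^2))^(1/3) + (1 + 216*sqrt(3) + sqrt(-1 + (1 + 216*sqrt(3))^2))^(-1/3))/24) + C4*exp(-x*((1 + 216*sqrt(3) + sqrt(-1 + (1 + 216*sqrt(3))^2))^(-1/3) + 1 + (1 + 216*sqrt(3) + sqrt(-1 + (1 + 216*sqrt(3))^2))^(1/3))/12) - sqrt(3)*x^2/3 + sqrt(3)*x


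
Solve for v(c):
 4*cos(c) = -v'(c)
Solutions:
 v(c) = C1 - 4*sin(c)


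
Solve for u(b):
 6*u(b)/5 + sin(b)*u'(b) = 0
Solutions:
 u(b) = C1*(cos(b) + 1)^(3/5)/(cos(b) - 1)^(3/5)


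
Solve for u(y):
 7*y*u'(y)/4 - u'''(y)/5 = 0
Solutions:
 u(y) = C1 + Integral(C2*airyai(70^(1/3)*y/2) + C3*airybi(70^(1/3)*y/2), y)


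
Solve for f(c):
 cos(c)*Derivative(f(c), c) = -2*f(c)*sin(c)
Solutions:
 f(c) = C1*cos(c)^2


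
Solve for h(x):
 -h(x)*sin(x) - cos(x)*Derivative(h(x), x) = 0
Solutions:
 h(x) = C1*cos(x)


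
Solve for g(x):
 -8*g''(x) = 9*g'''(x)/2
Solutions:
 g(x) = C1 + C2*x + C3*exp(-16*x/9)


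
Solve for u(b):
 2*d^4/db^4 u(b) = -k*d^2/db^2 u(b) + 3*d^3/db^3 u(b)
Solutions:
 u(b) = C1 + C2*b + C3*exp(b*(3 - sqrt(9 - 8*k))/4) + C4*exp(b*(sqrt(9 - 8*k) + 3)/4)


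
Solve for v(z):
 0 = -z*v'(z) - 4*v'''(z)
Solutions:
 v(z) = C1 + Integral(C2*airyai(-2^(1/3)*z/2) + C3*airybi(-2^(1/3)*z/2), z)


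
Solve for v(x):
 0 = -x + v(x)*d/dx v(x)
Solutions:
 v(x) = -sqrt(C1 + x^2)
 v(x) = sqrt(C1 + x^2)


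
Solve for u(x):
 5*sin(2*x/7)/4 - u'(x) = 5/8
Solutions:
 u(x) = C1 - 5*x/8 - 35*cos(2*x/7)/8


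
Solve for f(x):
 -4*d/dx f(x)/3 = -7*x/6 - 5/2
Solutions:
 f(x) = C1 + 7*x^2/16 + 15*x/8


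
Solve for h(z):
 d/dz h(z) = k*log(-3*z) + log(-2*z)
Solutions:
 h(z) = C1 + z*(k + 1)*log(-z) + z*(-k + k*log(3) - 1 + log(2))


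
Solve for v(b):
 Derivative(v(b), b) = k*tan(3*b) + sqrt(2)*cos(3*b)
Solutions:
 v(b) = C1 - k*log(cos(3*b))/3 + sqrt(2)*sin(3*b)/3


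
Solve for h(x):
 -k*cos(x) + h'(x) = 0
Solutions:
 h(x) = C1 + k*sin(x)


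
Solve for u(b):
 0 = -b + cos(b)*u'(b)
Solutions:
 u(b) = C1 + Integral(b/cos(b), b)


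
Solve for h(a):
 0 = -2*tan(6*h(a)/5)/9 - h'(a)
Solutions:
 h(a) = -5*asin(C1*exp(-4*a/15))/6 + 5*pi/6
 h(a) = 5*asin(C1*exp(-4*a/15))/6


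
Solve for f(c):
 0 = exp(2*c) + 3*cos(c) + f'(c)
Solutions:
 f(c) = C1 - exp(2*c)/2 - 3*sin(c)


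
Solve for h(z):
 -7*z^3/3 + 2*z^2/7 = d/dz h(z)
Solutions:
 h(z) = C1 - 7*z^4/12 + 2*z^3/21


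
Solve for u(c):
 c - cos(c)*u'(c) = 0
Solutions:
 u(c) = C1 + Integral(c/cos(c), c)


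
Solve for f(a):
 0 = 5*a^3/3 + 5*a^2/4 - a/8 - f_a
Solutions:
 f(a) = C1 + 5*a^4/12 + 5*a^3/12 - a^2/16


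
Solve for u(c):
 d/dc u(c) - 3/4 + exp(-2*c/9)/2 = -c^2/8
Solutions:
 u(c) = C1 - c^3/24 + 3*c/4 + 9*exp(-2*c/9)/4


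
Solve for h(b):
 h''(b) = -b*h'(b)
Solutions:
 h(b) = C1 + C2*erf(sqrt(2)*b/2)


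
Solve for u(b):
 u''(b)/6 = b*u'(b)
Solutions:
 u(b) = C1 + C2*erfi(sqrt(3)*b)


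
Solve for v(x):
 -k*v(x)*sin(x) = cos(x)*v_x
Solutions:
 v(x) = C1*exp(k*log(cos(x)))


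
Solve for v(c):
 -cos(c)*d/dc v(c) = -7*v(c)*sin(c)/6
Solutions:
 v(c) = C1/cos(c)^(7/6)


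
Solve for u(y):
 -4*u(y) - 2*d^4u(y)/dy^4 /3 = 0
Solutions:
 u(y) = (C1*sin(2^(3/4)*3^(1/4)*y/2) + C2*cos(2^(3/4)*3^(1/4)*y/2))*exp(-2^(3/4)*3^(1/4)*y/2) + (C3*sin(2^(3/4)*3^(1/4)*y/2) + C4*cos(2^(3/4)*3^(1/4)*y/2))*exp(2^(3/4)*3^(1/4)*y/2)


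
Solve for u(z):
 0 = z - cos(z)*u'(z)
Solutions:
 u(z) = C1 + Integral(z/cos(z), z)


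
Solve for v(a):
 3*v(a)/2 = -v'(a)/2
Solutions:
 v(a) = C1*exp(-3*a)


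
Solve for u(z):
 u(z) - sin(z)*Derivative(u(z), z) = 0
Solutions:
 u(z) = C1*sqrt(cos(z) - 1)/sqrt(cos(z) + 1)


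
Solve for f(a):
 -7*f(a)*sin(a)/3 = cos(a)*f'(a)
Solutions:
 f(a) = C1*cos(a)^(7/3)


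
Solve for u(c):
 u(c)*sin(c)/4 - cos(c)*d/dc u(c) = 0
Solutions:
 u(c) = C1/cos(c)^(1/4)


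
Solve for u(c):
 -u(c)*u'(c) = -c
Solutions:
 u(c) = -sqrt(C1 + c^2)
 u(c) = sqrt(C1 + c^2)


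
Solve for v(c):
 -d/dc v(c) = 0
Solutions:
 v(c) = C1


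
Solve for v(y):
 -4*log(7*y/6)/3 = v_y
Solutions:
 v(y) = C1 - 4*y*log(y)/3 - 4*y*log(7)/3 + 4*y/3 + 4*y*log(6)/3


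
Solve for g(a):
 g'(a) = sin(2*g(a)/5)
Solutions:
 -a + 5*log(cos(2*g(a)/5) - 1)/4 - 5*log(cos(2*g(a)/5) + 1)/4 = C1


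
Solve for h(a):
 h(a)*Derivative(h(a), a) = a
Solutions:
 h(a) = -sqrt(C1 + a^2)
 h(a) = sqrt(C1 + a^2)


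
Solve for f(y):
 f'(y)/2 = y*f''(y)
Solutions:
 f(y) = C1 + C2*y^(3/2)


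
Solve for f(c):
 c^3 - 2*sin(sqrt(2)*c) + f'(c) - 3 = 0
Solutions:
 f(c) = C1 - c^4/4 + 3*c - sqrt(2)*cos(sqrt(2)*c)


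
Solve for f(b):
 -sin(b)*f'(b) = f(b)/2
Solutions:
 f(b) = C1*(cos(b) + 1)^(1/4)/(cos(b) - 1)^(1/4)


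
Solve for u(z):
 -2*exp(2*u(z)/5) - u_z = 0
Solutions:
 u(z) = 5*log(-sqrt(-1/(C1 - 2*z))) - 5*log(2) + 5*log(10)/2
 u(z) = 5*log(-1/(C1 - 2*z))/2 - 5*log(2) + 5*log(10)/2


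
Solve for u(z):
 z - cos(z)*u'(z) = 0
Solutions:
 u(z) = C1 + Integral(z/cos(z), z)


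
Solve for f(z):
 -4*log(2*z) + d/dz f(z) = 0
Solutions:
 f(z) = C1 + 4*z*log(z) - 4*z + z*log(16)


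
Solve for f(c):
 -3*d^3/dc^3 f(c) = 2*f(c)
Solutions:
 f(c) = C3*exp(-2^(1/3)*3^(2/3)*c/3) + (C1*sin(2^(1/3)*3^(1/6)*c/2) + C2*cos(2^(1/3)*3^(1/6)*c/2))*exp(2^(1/3)*3^(2/3)*c/6)


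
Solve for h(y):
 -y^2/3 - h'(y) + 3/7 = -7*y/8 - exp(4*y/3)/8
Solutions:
 h(y) = C1 - y^3/9 + 7*y^2/16 + 3*y/7 + 3*exp(4*y/3)/32


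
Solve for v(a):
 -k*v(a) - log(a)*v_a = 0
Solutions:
 v(a) = C1*exp(-k*li(a))


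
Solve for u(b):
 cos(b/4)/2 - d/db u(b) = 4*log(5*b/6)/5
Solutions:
 u(b) = C1 - 4*b*log(b)/5 - 4*b*log(5)/5 + 4*b/5 + 4*b*log(6)/5 + 2*sin(b/4)


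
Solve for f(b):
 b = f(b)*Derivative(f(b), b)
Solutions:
 f(b) = -sqrt(C1 + b^2)
 f(b) = sqrt(C1 + b^2)


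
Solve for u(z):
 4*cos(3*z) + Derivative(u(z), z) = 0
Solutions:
 u(z) = C1 - 4*sin(3*z)/3


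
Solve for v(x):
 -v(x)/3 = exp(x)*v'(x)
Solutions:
 v(x) = C1*exp(exp(-x)/3)


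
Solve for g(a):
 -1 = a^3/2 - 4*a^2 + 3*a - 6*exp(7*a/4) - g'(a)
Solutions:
 g(a) = C1 + a^4/8 - 4*a^3/3 + 3*a^2/2 + a - 24*exp(7*a/4)/7


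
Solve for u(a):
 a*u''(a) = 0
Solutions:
 u(a) = C1 + C2*a


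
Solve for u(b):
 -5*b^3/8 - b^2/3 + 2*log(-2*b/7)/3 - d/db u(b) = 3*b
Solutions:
 u(b) = C1 - 5*b^4/32 - b^3/9 - 3*b^2/2 + 2*b*log(-b)/3 + 2*b*(-log(7) - 1 + log(2))/3


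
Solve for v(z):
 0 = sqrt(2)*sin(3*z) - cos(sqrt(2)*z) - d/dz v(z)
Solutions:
 v(z) = C1 - sqrt(2)*sin(sqrt(2)*z)/2 - sqrt(2)*cos(3*z)/3


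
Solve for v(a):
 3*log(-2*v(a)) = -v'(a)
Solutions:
 Integral(1/(log(-_y) + log(2)), (_y, v(a)))/3 = C1 - a


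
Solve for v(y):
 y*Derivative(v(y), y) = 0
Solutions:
 v(y) = C1


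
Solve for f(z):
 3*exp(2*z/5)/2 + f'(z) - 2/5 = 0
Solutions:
 f(z) = C1 + 2*z/5 - 15*exp(2*z/5)/4


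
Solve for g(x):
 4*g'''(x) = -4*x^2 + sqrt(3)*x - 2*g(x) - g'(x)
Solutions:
 g(x) = C1*exp(-3^(1/3)*x*(-(18 + sqrt(327))^(1/3) + 3^(1/3)/(18 + sqrt(327))^(1/3))/12)*sin(3^(1/6)*x*(3/(18 + sqrt(327))^(1/3) + 3^(2/3)*(18 + sqrt(327))^(1/3))/12) + C2*exp(-3^(1/3)*x*(-(18 + sqrt(327))^(1/3) + 3^(1/3)/(18 + sqrt(327))^(1/3))/12)*cos(3^(1/6)*x*(3/(18 + sqrt(327))^(1/3) + 3^(2/3)*(18 + sqrt(327))^(1/3))/12) + C3*exp(3^(1/3)*x*(-(18 + sqrt(327))^(1/3) + 3^(1/3)/(18 + sqrt(327))^(1/3))/6) - 2*x^2 + sqrt(3)*x/2 + 2*x - 1 - sqrt(3)/4


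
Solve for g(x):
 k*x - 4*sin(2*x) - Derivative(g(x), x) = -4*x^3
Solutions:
 g(x) = C1 + k*x^2/2 + x^4 + 2*cos(2*x)
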